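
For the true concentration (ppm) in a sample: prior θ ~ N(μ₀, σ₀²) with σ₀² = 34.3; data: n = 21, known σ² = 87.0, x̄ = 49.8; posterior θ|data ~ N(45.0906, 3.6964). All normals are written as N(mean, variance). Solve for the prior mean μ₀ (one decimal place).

The posterior mean is a precision-weighted average: μ_n = (τ₀μ₀ + τ_data·x̄)/(τ₀+τ_data), with τ₀=1/σ₀² and τ_data=n/σ².
Here τ₀ = 1/34.3 = 0.029155 and τ_data = 21/87.0 = 0.241379, so τ_n = 0.270534.
Rearranging for μ₀: μ₀ = (μ_n·τ_n − τ_data·x̄)/τ₀ = (45.0906·0.270534 − 0.241379·49.8) / 0.029155 = 0.177866/0.029155 ≈ 6.1.

μ₀ = 6.1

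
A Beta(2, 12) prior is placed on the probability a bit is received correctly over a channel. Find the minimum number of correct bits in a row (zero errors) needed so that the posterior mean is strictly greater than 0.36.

k = 5

After k correct bits and 0 errors the posterior is Beta(2+k, 12), with mean (2+k)/(2+12+k).
Set (2+k)/(14+k) > 0.36 and solve: k > (0.36·14 − 2)/(1 − 0.36) = 4.750.
The smallest integer exceeding 4.750 is 5, and checking k=5: (7)/(19) = 0.3684 > 0.36.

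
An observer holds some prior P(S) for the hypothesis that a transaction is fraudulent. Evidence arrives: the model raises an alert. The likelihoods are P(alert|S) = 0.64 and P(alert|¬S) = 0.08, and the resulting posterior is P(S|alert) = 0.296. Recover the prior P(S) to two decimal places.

P(S) = 0.05

Bayes' rule in odds form gives O(S|E) = O(S)·[P(E|S)/P(E|¬S)], hence O(S) = O(S|E)/LR.
Posterior odds = 0.296/(1−0.296) = 0.4205. LR = 0.64/0.08 = 8.0000.
Prior odds = 0.4205/8.0000 = 0.0526, so P(S) = 0.0526/(1+0.0526) ≈ 0.05.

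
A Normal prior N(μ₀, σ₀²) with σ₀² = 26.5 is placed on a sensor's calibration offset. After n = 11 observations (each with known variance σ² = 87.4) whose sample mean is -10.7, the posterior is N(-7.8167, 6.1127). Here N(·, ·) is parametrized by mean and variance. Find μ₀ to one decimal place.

The posterior mean is a precision-weighted average: μ_n = (τ₀μ₀ + τ_data·x̄)/(τ₀+τ_data), with τ₀=1/σ₀² and τ_data=n/σ².
Here τ₀ = 1/26.5 = 0.037736 and τ_data = 11/87.4 = 0.125858, so τ_n = 0.163594.
Rearranging for μ₀: μ₀ = (μ_n·τ_n − τ_data·x̄)/τ₀ = (-7.8167·0.163594 − 0.125858·-10.7) / 0.037736 = 0.067915/0.037736 ≈ 1.8.

μ₀ = 1.8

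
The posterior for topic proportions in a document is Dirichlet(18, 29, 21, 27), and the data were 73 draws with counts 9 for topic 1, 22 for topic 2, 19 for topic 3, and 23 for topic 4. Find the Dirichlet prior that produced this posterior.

Dirichlet(9, 7, 2, 4)

For a Dirichlet(α) prior with multinomial counts c, the posterior is Dirichlet(α + c) componentwise.
Subtract each count from the matching posterior parameter: 18−9=9, 29−22=7, 21−19=2, 27−23=4.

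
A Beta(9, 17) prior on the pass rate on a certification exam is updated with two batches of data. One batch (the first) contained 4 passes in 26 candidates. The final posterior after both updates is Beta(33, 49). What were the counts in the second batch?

Because Beta–binomial updating is additive in the counts, the combined data contributed (α_post−α_prior, β_post−β_prior) successes and failures.
Total across both batches: 33−9=24 passes, 49−17=32 failures.
Subtract the first batch: 24−4=20 passes and 32−22=10 failures.

20 passes and 10 failures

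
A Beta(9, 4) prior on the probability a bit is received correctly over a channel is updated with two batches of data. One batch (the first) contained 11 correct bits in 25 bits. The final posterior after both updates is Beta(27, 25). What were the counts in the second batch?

7 correct bits and 7 errors

Sequential conjugate updates are equivalent to a single update on the pooled data, so total successes = posterior α − prior α and total failures = posterior β − prior β.
Total across both batches: 27−9=18 correct bits, 25−4=21 errors.
Subtract the first batch: 18−11=7 correct bits and 21−14=7 errors.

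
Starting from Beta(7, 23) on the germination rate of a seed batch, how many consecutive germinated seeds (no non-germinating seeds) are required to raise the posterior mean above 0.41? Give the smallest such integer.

k = 9

After k germinated seeds and 0 non-germinating seeds the posterior is Beta(7+k, 23), with mean (7+k)/(7+23+k).
Set (7+k)/(30+k) > 0.41 and solve: k > (0.41·30 − 7)/(1 − 0.41) = 8.983.
The smallest integer exceeding 8.983 is 9, and checking k=9: (16)/(39) = 0.4103 > 0.41.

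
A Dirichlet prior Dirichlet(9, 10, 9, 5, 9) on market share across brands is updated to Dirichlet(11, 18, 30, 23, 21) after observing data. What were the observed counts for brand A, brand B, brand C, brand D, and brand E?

For a Dirichlet(α) prior with multinomial counts c, the posterior is Dirichlet(α + c) componentwise.
Counts are posterior − prior componentwise: 11−9=2, 18−10=8, 30−9=21, 23−5=18, 21−9=12.

counts (2, 8, 21, 18, 12)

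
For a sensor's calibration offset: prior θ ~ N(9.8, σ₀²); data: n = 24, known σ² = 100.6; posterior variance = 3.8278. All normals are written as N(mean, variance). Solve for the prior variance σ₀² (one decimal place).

σ₀² = 44.1

Posterior precision equals prior precision plus data precision: 1/σ_n² = 1/σ₀² + n/σ².
So 1/σ₀² = 1/3.8278 − 24/100.6 = 0.261247 − 0.238569 = 0.022678.
Hence σ₀² = 1/0.022678 ≈ 44.1.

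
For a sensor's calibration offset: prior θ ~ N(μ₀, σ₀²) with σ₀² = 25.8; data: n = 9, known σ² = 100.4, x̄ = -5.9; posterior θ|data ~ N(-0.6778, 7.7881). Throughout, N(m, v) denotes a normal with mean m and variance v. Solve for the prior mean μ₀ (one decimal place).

μ₀ = 11.4

With known observation variance, the Normal–Normal posterior has precision τ_n = τ₀ + n/σ² and mean μ_n = (τ₀μ₀ + (n/σ²)x̄)/τ_n.
Here τ₀ = 1/25.8 = 0.038760 and τ_data = 9/100.4 = 0.089641, so τ_n = 0.128401.
Rearranging for μ₀: μ₀ = (μ_n·τ_n − τ_data·x̄)/τ₀ = (-0.6778·0.128401 − 0.089641·-5.9) / 0.038760 = 0.441852/0.038760 ≈ 11.4.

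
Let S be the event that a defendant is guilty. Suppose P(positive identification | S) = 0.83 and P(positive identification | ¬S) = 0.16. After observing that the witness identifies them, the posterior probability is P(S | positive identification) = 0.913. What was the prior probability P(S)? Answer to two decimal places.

Bayes' rule in odds form gives O(S|E) = O(S)·[P(E|S)/P(E|¬S)], hence O(S) = O(S|E)/LR.
Posterior odds = 0.913/(1−0.913) = 10.4943. LR = 0.83/0.16 = 5.1875.
Prior odds = 10.4943/5.1875 = 2.0230, so P(S) = 2.0230/(1+2.0230) ≈ 0.67.

P(S) = 0.67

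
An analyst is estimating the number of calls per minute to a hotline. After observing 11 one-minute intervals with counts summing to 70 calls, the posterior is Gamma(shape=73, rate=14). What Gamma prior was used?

Gamma(shape=3, rate=3)

A Gamma(α, β) prior (rate parametrization) on a Poisson rate with n observations summing to S gives posterior Gamma(α+S, β+n).
So α = 73 − 70 = 3 and β = 14 − 11 = 3.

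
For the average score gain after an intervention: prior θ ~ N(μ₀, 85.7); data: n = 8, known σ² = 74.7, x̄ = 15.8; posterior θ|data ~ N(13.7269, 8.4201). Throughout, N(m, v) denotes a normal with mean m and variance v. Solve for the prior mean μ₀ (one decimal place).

With known observation variance, the Normal–Normal posterior has precision τ_n = τ₀ + n/σ² and mean μ_n = (τ₀μ₀ + (n/σ²)x̄)/τ_n.
Here τ₀ = 1/85.7 = 0.011669 and τ_data = 8/74.7 = 0.107095, so τ_n = 0.118764.
Rearranging for μ₀: μ₀ = (μ_n·τ_n − τ_data·x̄)/τ₀ = (13.7269·0.118764 − 0.107095·15.8) / 0.011669 = -0.061839/0.011669 ≈ -5.3.

μ₀ = -5.3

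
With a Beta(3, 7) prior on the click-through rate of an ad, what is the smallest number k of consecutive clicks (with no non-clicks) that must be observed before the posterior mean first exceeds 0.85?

k = 37

After k clicks and 0 non-clicks the posterior is Beta(3+k, 7), with mean (3+k)/(3+7+k).
Set (3+k)/(10+k) > 0.85 and solve: k > (0.85·10 − 3)/(1 − 0.85) = 36.667.
The smallest integer exceeding 36.667 is 37.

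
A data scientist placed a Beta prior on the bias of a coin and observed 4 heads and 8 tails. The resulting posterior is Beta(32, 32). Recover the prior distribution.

Under Beta–binomial conjugacy the posterior parameters are (a+s, b+f).
Subtract the data counts: 32−4=28, 32−8=24.

Beta(28, 24)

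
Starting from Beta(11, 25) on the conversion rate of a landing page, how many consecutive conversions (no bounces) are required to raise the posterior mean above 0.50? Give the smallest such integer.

k = 15

After k conversions and 0 bounces the posterior is Beta(11+k, 25), with mean (11+k)/(11+25+k).
Set (11+k)/(36+k) > 0.50 and solve: k > (0.50·36 − 11)/(1 − 0.50) = 14.000.
The smallest integer exceeding 14.000 is 15, and checking k=15: (26)/(51) = 0.5098 > 0.50.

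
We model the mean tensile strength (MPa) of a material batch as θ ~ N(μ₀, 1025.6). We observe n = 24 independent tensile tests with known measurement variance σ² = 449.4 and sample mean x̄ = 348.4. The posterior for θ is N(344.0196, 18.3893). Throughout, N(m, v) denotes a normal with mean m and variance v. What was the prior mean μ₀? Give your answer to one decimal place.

With known observation variance, the Normal–Normal posterior has precision τ_n = τ₀ + n/σ² and mean μ_n = (τ₀μ₀ + (n/σ²)x̄)/τ_n.
Here τ₀ = 1/1025.6 = 0.000975 and τ_data = 24/449.4 = 0.053405, so τ_n = 0.054380.
Rearranging for μ₀: μ₀ = (μ_n·τ_n − τ_data·x̄)/τ₀ = (344.0196·0.054380 − 0.053405·348.4) / 0.000975 = 0.101484/0.000975 ≈ 104.1.

μ₀ = 104.1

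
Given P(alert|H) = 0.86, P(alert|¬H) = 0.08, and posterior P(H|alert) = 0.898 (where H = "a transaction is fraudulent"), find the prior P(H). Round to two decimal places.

In odds form, posterior odds = prior odds × likelihood ratio, so prior odds = posterior odds ÷ LR.
Posterior odds = 0.898/(1−0.898) = 8.8039. LR = 0.86/0.08 = 10.7500.
Prior odds = 8.8039/10.7500 = 0.8190, so P(H) = 0.8190/(1+0.8190) ≈ 0.45.

P(H) = 0.45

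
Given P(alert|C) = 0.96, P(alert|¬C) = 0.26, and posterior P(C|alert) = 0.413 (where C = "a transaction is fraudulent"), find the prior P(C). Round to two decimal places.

P(C) = 0.16

In odds form, posterior odds = prior odds × likelihood ratio, so prior odds = posterior odds ÷ LR.
Posterior odds = 0.413/(1−0.413) = 0.7036. LR = 0.96/0.26 = 3.6923.
Prior odds = 0.7036/3.6923 = 0.1906, so P(C) = 0.1906/(1+0.1906) ≈ 0.16.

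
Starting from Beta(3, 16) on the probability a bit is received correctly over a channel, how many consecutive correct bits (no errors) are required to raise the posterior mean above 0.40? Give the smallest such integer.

After k correct bits and 0 errors the posterior is Beta(3+k, 16), with mean (3+k)/(3+16+k).
Set (3+k)/(19+k) > 0.40 and solve: k > (0.40·19 − 3)/(1 − 0.40) = 7.667.
The smallest integer exceeding 7.667 is 8, and checking k=8: (11)/(27) = 0.4074 > 0.40.

k = 8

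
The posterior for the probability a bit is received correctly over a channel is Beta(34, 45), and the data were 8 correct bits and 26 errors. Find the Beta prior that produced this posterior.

Beta(26, 19)

Under Beta–binomial conjugacy the posterior parameters are (a+s, b+f).
So a = 34 − 8 = 26 and b = 45 − 26 = 19.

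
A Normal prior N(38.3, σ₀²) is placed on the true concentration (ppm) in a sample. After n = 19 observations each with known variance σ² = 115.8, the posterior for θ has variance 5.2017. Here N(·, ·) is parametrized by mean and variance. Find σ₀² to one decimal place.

For the Normal–Normal model with known σ², precisions add: τ_n = τ₀ + n/σ².
So 1/σ₀² = 1/5.2017 − 19/115.8 = 0.192245 − 0.164076 = 0.028169.
Hence σ₀² = 1/0.028169 ≈ 35.5.

σ₀² = 35.5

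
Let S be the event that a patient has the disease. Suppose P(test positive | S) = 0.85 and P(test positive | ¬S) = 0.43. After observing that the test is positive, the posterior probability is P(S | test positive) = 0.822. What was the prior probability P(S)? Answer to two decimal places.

P(S) = 0.70

In odds form, posterior odds = prior odds × likelihood ratio, so prior odds = posterior odds ÷ LR.
Posterior odds = 0.822/(1−0.822) = 4.6180. LR = 0.85/0.43 = 1.9767.
Prior odds = 4.6180/1.9767 = 2.3362, so P(S) = 2.3362/(1+2.3362) ≈ 0.70.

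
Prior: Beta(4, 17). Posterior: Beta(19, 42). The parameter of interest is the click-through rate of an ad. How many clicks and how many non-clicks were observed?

Under Beta–binomial conjugacy the posterior parameters are (α+s, β+f).
So s = 19 − 4 = 15 and f = 42 − 17 = 25.

15 clicks and 25 non-clicks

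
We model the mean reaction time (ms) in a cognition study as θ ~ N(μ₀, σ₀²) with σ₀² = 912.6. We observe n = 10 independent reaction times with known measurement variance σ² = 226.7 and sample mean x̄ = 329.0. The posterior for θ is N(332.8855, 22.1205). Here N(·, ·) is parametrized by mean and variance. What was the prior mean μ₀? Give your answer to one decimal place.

μ₀ = 489.3

The posterior mean is a precision-weighted average: μ_n = (τ₀μ₀ + τ_data·x̄)/(τ₀+τ_data), with τ₀=1/σ₀² and τ_data=n/σ².
Here τ₀ = 1/912.6 = 0.001096 and τ_data = 10/226.7 = 0.044111, so τ_n = 0.045207.
Rearranging for μ₀: μ₀ = (μ_n·τ_n − τ_data·x̄)/τ₀ = (332.8855·0.045207 − 0.044111·329.0) / 0.001096 = 0.536236/0.001096 ≈ 489.3.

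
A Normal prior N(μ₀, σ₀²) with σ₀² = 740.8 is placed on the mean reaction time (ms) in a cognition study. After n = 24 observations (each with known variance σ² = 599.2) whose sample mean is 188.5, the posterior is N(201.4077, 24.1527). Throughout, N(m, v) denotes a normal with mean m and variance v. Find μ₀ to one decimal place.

μ₀ = 584.4

The posterior mean is a precision-weighted average: μ_n = (τ₀μ₀ + τ_data·x̄)/(τ₀+τ_data), with τ₀=1/σ₀² and τ_data=n/σ².
Here τ₀ = 1/740.8 = 0.001350 and τ_data = 24/599.2 = 0.040053, so τ_n = 0.041403.
Rearranging for μ₀: μ₀ = (μ_n·τ_n − τ_data·x̄)/τ₀ = (201.4077·0.041403 − 0.040053·188.5) / 0.001350 = 0.788893/0.001350 ≈ 584.4.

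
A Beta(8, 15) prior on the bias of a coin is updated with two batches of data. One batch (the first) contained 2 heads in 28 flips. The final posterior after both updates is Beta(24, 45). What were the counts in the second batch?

Sequential conjugate updates are equivalent to a single update on the pooled data, so total successes = posterior α − prior α and total failures = posterior β − prior β.
Total across both batches: 24−8=16 heads, 45−15=30 tails.
Subtract the first batch: 16−2=14 heads and 30−26=4 tails.

14 heads and 4 tails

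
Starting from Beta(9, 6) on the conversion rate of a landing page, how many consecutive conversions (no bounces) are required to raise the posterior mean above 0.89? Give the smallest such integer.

After k conversions and 0 bounces the posterior is Beta(9+k, 6), with mean (9+k)/(9+6+k).
Set (9+k)/(15+k) > 0.89 and solve: k > (0.89·15 − 9)/(1 − 0.89) = 39.545.
The smallest integer exceeding 39.545 is 40.

k = 40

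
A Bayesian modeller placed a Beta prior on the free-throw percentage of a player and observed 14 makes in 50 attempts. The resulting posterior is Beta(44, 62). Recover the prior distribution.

Beta(30, 26)

Beta is conjugate to the binomial likelihood: posterior = Beta(α+s, β+f).
Subtract the data counts: 44−14=30, 62−36=26.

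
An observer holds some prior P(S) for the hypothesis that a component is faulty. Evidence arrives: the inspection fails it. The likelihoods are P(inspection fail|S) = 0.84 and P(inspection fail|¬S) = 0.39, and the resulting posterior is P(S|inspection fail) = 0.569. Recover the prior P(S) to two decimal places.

P(S) = 0.38

In odds form, posterior odds = prior odds × likelihood ratio, so prior odds = posterior odds ÷ LR.
Posterior odds = 0.569/(1−0.569) = 1.3202. LR = 0.84/0.39 = 2.1538.
Prior odds = 1.3202/2.1538 = 0.6130, so P(S) = 0.6130/(1+0.6130) ≈ 0.38.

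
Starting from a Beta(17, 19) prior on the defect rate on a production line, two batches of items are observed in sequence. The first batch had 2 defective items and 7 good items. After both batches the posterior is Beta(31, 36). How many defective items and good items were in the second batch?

Sequential conjugate updates are equivalent to a single update on the pooled data, so total successes = posterior α − prior α and total failures = posterior β − prior β.
Total across both batches: 31−17=14 defective items, 36−19=17 good items.
Subtract the first batch: 14−2=12 defective items and 17−7=10 good items.

12 defective items and 10 good items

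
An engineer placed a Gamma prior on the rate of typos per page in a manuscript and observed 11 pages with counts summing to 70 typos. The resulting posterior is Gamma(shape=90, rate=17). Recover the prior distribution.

Gamma(shape=20, rate=6)

A Gamma(α, β) prior (rate parametrization) on a Poisson rate with n observations summing to S gives posterior Gamma(α+S, β+n).
So α = 90 − 70 = 20 and β = 17 − 11 = 6.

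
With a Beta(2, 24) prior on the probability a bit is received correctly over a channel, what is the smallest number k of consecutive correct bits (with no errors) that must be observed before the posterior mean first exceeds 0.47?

After k correct bits and 0 errors the posterior is Beta(2+k, 24), with mean (2+k)/(2+24+k).
Set (2+k)/(26+k) > 0.47 and solve: k > (0.47·26 − 2)/(1 − 0.47) = 19.283.
The smallest integer exceeding 19.283 is 20.

k = 20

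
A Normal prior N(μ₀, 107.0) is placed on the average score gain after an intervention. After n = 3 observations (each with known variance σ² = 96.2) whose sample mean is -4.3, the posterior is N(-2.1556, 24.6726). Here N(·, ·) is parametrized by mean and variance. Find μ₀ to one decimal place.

With known observation variance, the Normal–Normal posterior has precision τ_n = τ₀ + n/σ² and mean μ_n = (τ₀μ₀ + (n/σ²)x̄)/τ_n.
Here τ₀ = 1/107.0 = 0.009346 and τ_data = 3/96.2 = 0.031185, so τ_n = 0.040531.
Rearranging for μ₀: μ₀ = (μ_n·τ_n − τ_data·x̄)/τ₀ = (-2.1556·0.040531 − 0.031185·-4.3) / 0.009346 = 0.046727/0.009346 ≈ 5.0.

μ₀ = 5.0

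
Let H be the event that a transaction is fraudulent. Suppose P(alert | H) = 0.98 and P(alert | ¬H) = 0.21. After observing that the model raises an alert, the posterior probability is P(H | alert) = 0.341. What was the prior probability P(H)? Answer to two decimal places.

P(H) = 0.10

In odds form, posterior odds = prior odds × likelihood ratio, so prior odds = posterior odds ÷ LR.
Posterior odds = 0.341/(1−0.341) = 0.5175. LR = 0.98/0.21 = 4.6667.
Prior odds = 0.5175/4.6667 = 0.1109, so P(H) = 0.1109/(1+0.1109) ≈ 0.10.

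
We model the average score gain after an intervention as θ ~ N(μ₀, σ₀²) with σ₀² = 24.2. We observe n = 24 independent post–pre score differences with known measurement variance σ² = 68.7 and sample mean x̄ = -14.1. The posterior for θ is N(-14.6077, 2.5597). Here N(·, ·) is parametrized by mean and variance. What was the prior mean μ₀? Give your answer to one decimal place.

μ₀ = -18.9

With known observation variance, the Normal–Normal posterior has precision τ_n = τ₀ + n/σ² and mean μ_n = (τ₀μ₀ + (n/σ²)x̄)/τ_n.
Here τ₀ = 1/24.2 = 0.041322 and τ_data = 24/68.7 = 0.349345, so τ_n = 0.390667.
Rearranging for μ₀: μ₀ = (μ_n·τ_n − τ_data·x̄)/τ₀ = (-14.6077·0.390667 − 0.349345·-14.1) / 0.041322 = -0.780982/0.041322 ≈ -18.9.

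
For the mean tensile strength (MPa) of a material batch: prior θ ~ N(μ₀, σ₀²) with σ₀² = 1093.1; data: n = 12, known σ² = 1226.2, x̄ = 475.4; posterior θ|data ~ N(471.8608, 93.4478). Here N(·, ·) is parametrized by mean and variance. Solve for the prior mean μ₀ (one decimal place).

μ₀ = 434.0

The posterior mean is a precision-weighted average: μ_n = (τ₀μ₀ + τ_data·x̄)/(τ₀+τ_data), with τ₀=1/σ₀² and τ_data=n/σ².
Here τ₀ = 1/1093.1 = 0.000915 and τ_data = 12/1226.2 = 0.009786, so τ_n = 0.010701.
Rearranging for μ₀: μ₀ = (μ_n·τ_n − τ_data·x̄)/τ₀ = (471.8608·0.010701 − 0.009786·475.4) / 0.000915 = 0.397118/0.000915 ≈ 434.0.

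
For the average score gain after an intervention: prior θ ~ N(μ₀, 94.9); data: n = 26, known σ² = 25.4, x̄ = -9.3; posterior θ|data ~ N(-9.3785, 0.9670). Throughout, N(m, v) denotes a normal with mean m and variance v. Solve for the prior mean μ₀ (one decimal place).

μ₀ = -17.0

With known observation variance, the Normal–Normal posterior has precision τ_n = τ₀ + n/σ² and mean μ_n = (τ₀μ₀ + (n/σ²)x̄)/τ_n.
Here τ₀ = 1/94.9 = 0.010537 and τ_data = 26/25.4 = 1.023622, so τ_n = 1.034159.
Rearranging for μ₀: μ₀ = (μ_n·τ_n − τ_data·x̄)/τ₀ = (-9.3785·1.034159 − 1.023622·-9.3) / 0.010537 = -0.179176/0.010537 ≈ -17.0.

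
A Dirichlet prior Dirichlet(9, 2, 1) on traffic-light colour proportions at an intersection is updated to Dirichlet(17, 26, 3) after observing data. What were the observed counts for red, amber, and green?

For a Dirichlet(α) prior with multinomial counts c, the posterior is Dirichlet(α + c) componentwise.
Counts are posterior − prior componentwise: 17−9=8, 26−2=24, 3−1=2.

counts (8, 24, 2)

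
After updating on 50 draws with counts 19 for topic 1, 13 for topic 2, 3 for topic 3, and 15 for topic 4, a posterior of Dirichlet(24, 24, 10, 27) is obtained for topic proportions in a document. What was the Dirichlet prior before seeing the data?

Dirichlet(5, 11, 7, 12)

For a Dirichlet(α) prior with multinomial counts c, the posterior is Dirichlet(α + c) componentwise.
Subtract each count from the matching posterior parameter: 24−19=5, 24−13=11, 10−3=7, 27−15=12.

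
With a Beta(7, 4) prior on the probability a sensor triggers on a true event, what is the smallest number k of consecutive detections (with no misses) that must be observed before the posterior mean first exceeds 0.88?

k = 23

After k detections and 0 misses the posterior is Beta(7+k, 4), with mean (7+k)/(7+4+k).
Set (7+k)/(11+k) > 0.88 and solve: k > (0.88·11 − 7)/(1 − 0.88) = 22.333.
The smallest integer exceeding 22.333 is 23, and checking k=23: (30)/(34) = 0.8824 > 0.88.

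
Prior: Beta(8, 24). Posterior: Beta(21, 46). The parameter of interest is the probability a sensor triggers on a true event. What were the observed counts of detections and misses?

13 detections and 22 misses

A Beta(α, β) prior with s successes and f failures in binomial data gives a Beta(α+s, β+f) posterior.
So s = 21 − 8 = 13 and f = 46 − 24 = 22.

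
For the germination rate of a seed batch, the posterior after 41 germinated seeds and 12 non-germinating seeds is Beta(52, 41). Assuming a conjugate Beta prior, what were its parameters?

Beta(11, 29)

Beta is conjugate to the binomial likelihood: posterior = Beta(α+s, β+f).
Subtract the data counts: 52−41=11, 41−12=29.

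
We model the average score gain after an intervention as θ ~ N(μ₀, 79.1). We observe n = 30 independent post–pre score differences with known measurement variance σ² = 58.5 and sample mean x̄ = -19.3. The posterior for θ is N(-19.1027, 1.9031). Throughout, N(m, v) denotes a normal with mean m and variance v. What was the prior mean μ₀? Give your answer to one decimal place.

The posterior mean is a precision-weighted average: μ_n = (τ₀μ₀ + τ_data·x̄)/(τ₀+τ_data), with τ₀=1/σ₀² and τ_data=n/σ².
Here τ₀ = 1/79.1 = 0.012642 and τ_data = 30/58.5 = 0.512821, so τ_n = 0.525463.
Rearranging for μ₀: μ₀ = (μ_n·τ_n − τ_data·x̄)/τ₀ = (-19.1027·0.525463 − 0.512821·-19.3) / 0.012642 = -0.140317/0.012642 ≈ -11.1.

μ₀ = -11.1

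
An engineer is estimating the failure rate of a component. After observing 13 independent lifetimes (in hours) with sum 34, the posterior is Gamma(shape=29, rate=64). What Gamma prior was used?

Gamma(shape=16, rate=30)

Gamma–exponential conjugacy: posterior shape = α + n, posterior rate = β + Σtᵢ.
So α = 29 − 13 = 16 and β = 64 − 34 = 30.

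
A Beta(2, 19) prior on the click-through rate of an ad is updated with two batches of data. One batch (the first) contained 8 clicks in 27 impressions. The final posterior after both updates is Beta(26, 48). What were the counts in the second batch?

Because Beta–binomial updating is additive in the counts, the combined data contributed (α_post−α_prior, β_post−β_prior) successes and failures.
Total across both batches: 26−2=24 clicks, 48−19=29 non-clicks.
Subtract the first batch: 24−8=16 clicks and 29−19=10 non-clicks.

16 clicks and 10 non-clicks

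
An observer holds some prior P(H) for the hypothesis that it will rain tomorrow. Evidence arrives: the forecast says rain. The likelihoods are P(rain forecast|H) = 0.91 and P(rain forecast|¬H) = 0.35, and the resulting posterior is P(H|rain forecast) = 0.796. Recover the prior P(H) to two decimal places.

Bayes' rule in odds form gives O(H|E) = O(H)·[P(E|H)/P(E|¬H)], hence O(H) = O(H|E)/LR.
Posterior odds = 0.796/(1−0.796) = 3.9020. LR = 0.91/0.35 = 2.6000.
Prior odds = 3.9020/2.6000 = 1.5008, so P(H) = 1.5008/(1+1.5008) ≈ 0.60.

P(H) = 0.60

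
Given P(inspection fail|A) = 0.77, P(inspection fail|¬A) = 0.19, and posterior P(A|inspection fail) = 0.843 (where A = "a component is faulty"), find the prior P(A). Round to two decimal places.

P(A) = 0.57

Bayes' rule in odds form gives O(A|E) = O(A)·[P(E|A)/P(E|¬A)], hence O(A) = O(A|E)/LR.
Posterior odds = 0.843/(1−0.843) = 5.3694. LR = 0.77/0.19 = 4.0526.
Prior odds = 5.3694/4.0526 = 1.3249, so P(A) = 1.3249/(1+1.3249) ≈ 0.57.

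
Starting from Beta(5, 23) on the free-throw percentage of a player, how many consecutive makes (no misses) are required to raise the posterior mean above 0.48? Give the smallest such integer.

k = 17

After k makes and 0 misses the posterior is Beta(5+k, 23), with mean (5+k)/(5+23+k).
Set (5+k)/(28+k) > 0.48 and solve: k > (0.48·28 − 5)/(1 − 0.48) = 16.231.
The smallest integer exceeding 16.231 is 17.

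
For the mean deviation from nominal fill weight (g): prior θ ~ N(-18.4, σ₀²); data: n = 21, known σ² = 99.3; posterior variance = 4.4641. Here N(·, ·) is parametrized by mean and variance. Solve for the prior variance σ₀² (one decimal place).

For the Normal–Normal model with known σ², precisions add: τ_n = τ₀ + n/σ².
So 1/σ₀² = 1/4.4641 − 21/99.3 = 0.224009 − 0.211480 = 0.012529.
Hence σ₀² = 1/0.012529 ≈ 79.8.

σ₀² = 79.8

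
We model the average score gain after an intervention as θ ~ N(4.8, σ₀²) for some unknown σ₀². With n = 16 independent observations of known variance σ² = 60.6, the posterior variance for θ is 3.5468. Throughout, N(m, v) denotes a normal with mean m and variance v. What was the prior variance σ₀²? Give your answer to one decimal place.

σ₀² = 55.8

For the Normal–Normal model with known σ², precisions add: τ_n = τ₀ + n/σ².
So 1/σ₀² = 1/3.5468 − 16/60.6 = 0.281944 − 0.264026 = 0.017918.
Hence σ₀² = 1/0.017918 ≈ 55.8.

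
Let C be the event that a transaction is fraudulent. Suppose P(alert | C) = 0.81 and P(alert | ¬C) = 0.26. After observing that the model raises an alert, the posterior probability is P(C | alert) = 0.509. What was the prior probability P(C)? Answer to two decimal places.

P(C) = 0.25

In odds form, posterior odds = prior odds × likelihood ratio, so prior odds = posterior odds ÷ LR.
Posterior odds = 0.509/(1−0.509) = 1.0367. LR = 0.81/0.26 = 3.1154.
Prior odds = 1.0367/3.1154 = 0.3328, so P(C) = 0.3328/(1+0.3328) ≈ 0.25.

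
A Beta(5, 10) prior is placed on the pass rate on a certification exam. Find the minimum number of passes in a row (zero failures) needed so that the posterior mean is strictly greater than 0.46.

k = 4

After k passes and 0 failures the posterior is Beta(5+k, 10), with mean (5+k)/(5+10+k).
Set (5+k)/(15+k) > 0.46 and solve: k > (0.46·15 − 5)/(1 − 0.46) = 3.519.
The smallest integer exceeding 3.519 is 4, and checking k=4: (9)/(19) = 0.4737 > 0.46.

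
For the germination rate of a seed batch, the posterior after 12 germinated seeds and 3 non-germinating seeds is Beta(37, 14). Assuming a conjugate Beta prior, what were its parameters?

Beta(25, 11)

A Beta(a, b) prior with s successes and f failures in binomial data gives a Beta(a+s, b+f) posterior.
So a = 37 − 12 = 25 and b = 14 − 3 = 11.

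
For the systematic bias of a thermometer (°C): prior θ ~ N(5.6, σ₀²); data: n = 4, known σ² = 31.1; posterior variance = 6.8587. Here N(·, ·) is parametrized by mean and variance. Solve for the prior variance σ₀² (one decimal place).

σ₀² = 58.2

Posterior precision equals prior precision plus data precision: 1/σ_n² = 1/σ₀² + n/σ².
So 1/σ₀² = 1/6.8587 − 4/31.1 = 0.145800 − 0.128617 = 0.017183.
Hence σ₀² = 1/0.017183 ≈ 58.2.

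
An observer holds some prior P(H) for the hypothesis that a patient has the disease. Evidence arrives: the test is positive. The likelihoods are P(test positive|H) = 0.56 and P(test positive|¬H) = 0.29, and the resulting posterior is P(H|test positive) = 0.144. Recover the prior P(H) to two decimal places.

Bayes' rule in odds form gives O(H|E) = O(H)·[P(E|H)/P(E|¬H)], hence O(H) = O(H|E)/LR.
Posterior odds = 0.144/(1−0.144) = 0.1682. LR = 0.56/0.29 = 1.9310.
Prior odds = 0.1682/1.9310 = 0.0871, so P(H) = 0.0871/(1+0.0871) ≈ 0.08.

P(H) = 0.08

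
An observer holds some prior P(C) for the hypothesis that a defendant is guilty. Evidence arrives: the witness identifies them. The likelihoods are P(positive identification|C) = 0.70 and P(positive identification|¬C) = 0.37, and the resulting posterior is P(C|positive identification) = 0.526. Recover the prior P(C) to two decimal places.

P(C) = 0.37

Bayes' rule in odds form gives O(C|E) = O(C)·[P(E|C)/P(E|¬C)], hence O(C) = O(C|E)/LR.
Posterior odds = 0.526/(1−0.526) = 1.1097. LR = 0.70/0.37 = 1.8919.
Prior odds = 1.1097/1.8919 = 0.5866, so P(C) = 0.5866/(1+0.5866) ≈ 0.37.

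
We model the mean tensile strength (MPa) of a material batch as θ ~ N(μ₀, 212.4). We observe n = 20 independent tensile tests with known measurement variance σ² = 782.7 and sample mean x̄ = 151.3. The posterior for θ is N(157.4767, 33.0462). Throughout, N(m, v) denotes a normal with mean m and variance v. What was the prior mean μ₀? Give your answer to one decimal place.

μ₀ = 191.0

The posterior mean is a precision-weighted average: μ_n = (τ₀μ₀ + τ_data·x̄)/(τ₀+τ_data), with τ₀=1/σ₀² and τ_data=n/σ².
Here τ₀ = 1/212.4 = 0.004708 and τ_data = 20/782.7 = 0.025553, so τ_n = 0.030261.
Rearranging for μ₀: μ₀ = (μ_n·τ_n − τ_data·x̄)/τ₀ = (157.4767·0.030261 − 0.025553·151.3) / 0.004708 = 0.899234/0.004708 ≈ 191.0.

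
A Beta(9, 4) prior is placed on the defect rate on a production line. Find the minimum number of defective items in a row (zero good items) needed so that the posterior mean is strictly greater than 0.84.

k = 13

After k defective items and 0 good items the posterior is Beta(9+k, 4), with mean (9+k)/(9+4+k).
Set (9+k)/(13+k) > 0.84 and solve: k > (0.84·13 − 9)/(1 − 0.84) = 12.000.
The smallest integer exceeding 12.000 is 13.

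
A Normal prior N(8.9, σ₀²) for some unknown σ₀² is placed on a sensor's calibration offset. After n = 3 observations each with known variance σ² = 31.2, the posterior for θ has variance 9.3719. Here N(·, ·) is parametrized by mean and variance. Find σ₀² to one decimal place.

Posterior precision equals prior precision plus data precision: 1/σ_n² = 1/σ₀² + n/σ².
So 1/σ₀² = 1/9.3719 − 3/31.2 = 0.106702 − 0.096154 = 0.010548.
Hence σ₀² = 1/0.010548 ≈ 94.8.

σ₀² = 94.8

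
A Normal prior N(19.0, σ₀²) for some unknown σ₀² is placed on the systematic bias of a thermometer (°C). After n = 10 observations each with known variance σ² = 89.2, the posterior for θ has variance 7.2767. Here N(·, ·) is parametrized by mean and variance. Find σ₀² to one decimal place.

σ₀² = 39.5

Posterior precision equals prior precision plus data precision: 1/σ_n² = 1/σ₀² + n/σ².
So 1/σ₀² = 1/7.2767 − 10/89.2 = 0.137425 − 0.112108 = 0.025317.
Hence σ₀² = 1/0.025317 ≈ 39.5.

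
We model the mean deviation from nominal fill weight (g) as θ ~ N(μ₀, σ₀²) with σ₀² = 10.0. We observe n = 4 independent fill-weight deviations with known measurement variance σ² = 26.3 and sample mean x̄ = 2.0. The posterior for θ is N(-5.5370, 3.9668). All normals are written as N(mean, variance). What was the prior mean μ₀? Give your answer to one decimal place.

The posterior mean is a precision-weighted average: μ_n = (τ₀μ₀ + τ_data·x̄)/(τ₀+τ_data), with τ₀=1/σ₀² and τ_data=n/σ².
Here τ₀ = 1/10.0 = 0.100000 and τ_data = 4/26.3 = 0.152091, so τ_n = 0.252091.
Rearranging for μ₀: μ₀ = (μ_n·τ_n − τ_data·x̄)/τ₀ = (-5.5370·0.252091 − 0.152091·2.0) / 0.100000 = -1.700010/0.100000 ≈ -17.0.

μ₀ = -17.0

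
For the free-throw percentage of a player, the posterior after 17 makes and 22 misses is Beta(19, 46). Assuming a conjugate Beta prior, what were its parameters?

A Beta(α, β) prior with s successes and f failures in binomial data gives a Beta(α+s, β+f) posterior.
So α = 19 − 17 = 2 and β = 46 − 22 = 24.

Beta(2, 24)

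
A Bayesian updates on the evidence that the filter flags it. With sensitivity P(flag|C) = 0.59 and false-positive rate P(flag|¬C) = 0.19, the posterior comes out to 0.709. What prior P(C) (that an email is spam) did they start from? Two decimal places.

P(C) = 0.44

In odds form, posterior odds = prior odds × likelihood ratio, so prior odds = posterior odds ÷ LR.
Posterior odds = 0.709/(1−0.709) = 2.4364. LR = 0.59/0.19 = 3.1053.
Prior odds = 2.4364/3.1053 = 0.7846, so P(C) = 0.7846/(1+0.7846) ≈ 0.44.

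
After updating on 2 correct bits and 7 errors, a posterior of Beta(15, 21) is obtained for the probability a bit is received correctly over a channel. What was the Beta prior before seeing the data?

Under Beta–binomial conjugacy the posterior parameters are (a+s, b+f).
So a = 15 − 2 = 13 and b = 21 − 7 = 14.

Beta(13, 14)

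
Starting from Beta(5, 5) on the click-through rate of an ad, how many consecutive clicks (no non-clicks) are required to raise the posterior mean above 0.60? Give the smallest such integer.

k = 3

After k clicks and 0 non-clicks the posterior is Beta(5+k, 5), with mean (5+k)/(5+5+k).
Set (5+k)/(10+k) > 0.60 and solve: k > (0.60·10 − 5)/(1 − 0.60) = 2.500.
The smallest integer exceeding 2.500 is 3, and checking k=3: (8)/(13) = 0.6154 > 0.60.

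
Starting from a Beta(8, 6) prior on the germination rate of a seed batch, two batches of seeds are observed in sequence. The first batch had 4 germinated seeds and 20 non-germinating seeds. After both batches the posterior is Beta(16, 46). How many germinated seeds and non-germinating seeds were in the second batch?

Sequential conjugate updates are equivalent to a single update on the pooled data, so total successes = posterior α − prior α and total failures = posterior β − prior β.
Total across both batches: 16−8=8 germinated seeds, 46−6=40 non-germinating seeds.
Subtract the first batch: 8−4=4 germinated seeds and 40−20=20 non-germinating seeds.

4 germinated seeds and 20 non-germinating seeds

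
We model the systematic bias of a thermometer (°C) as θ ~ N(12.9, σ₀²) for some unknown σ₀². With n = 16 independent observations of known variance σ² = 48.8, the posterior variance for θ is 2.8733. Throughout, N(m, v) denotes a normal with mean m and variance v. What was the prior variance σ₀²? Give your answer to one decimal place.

σ₀² = 49.6

For the Normal–Normal model with known σ², precisions add: τ_n = τ₀ + n/σ².
So 1/σ₀² = 1/2.8733 − 16/48.8 = 0.348032 − 0.327869 = 0.020163.
Hence σ₀² = 1/0.020163 ≈ 49.6.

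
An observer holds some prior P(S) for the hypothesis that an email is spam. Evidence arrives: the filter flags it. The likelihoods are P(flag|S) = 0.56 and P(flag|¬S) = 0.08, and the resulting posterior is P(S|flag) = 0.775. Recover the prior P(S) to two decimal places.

Bayes' rule in odds form gives O(S|E) = O(S)·[P(E|S)/P(E|¬S)], hence O(S) = O(S|E)/LR.
Posterior odds = 0.775/(1−0.775) = 3.4444. LR = 0.56/0.08 = 7.0000.
Prior odds = 3.4444/7.0000 = 0.4921, so P(S) = 0.4921/(1+0.4921) ≈ 0.33.

P(S) = 0.33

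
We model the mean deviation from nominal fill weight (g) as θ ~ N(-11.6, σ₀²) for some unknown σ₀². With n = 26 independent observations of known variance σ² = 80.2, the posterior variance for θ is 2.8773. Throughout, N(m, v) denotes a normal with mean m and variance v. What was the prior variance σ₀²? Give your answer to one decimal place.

For the Normal–Normal model with known σ², precisions add: τ_n = τ₀ + n/σ².
So 1/σ₀² = 1/2.8773 − 26/80.2 = 0.347548 − 0.324190 = 0.023358.
Hence σ₀² = 1/0.023358 ≈ 42.8.

σ₀² = 42.8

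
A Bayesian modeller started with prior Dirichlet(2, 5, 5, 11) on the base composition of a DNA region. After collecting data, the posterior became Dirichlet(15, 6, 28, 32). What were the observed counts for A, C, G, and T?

counts (13, 1, 23, 21)

For a Dirichlet(α) prior with multinomial counts c, the posterior is Dirichlet(α + c) componentwise.
Counts are posterior − prior componentwise: 15−2=13, 6−5=1, 28−5=23, 32−11=21.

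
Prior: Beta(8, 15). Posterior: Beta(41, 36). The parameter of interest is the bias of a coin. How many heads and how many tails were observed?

Beta is conjugate to the binomial likelihood: posterior = Beta(α+s, β+f).
Match parameters: s=41−8=33, f=36−15=21.

33 heads and 21 tails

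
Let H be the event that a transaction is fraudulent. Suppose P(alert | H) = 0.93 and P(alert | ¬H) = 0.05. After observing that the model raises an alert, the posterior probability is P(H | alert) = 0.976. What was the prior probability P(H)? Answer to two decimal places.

Bayes' rule in odds form gives O(H|E) = O(H)·[P(E|H)/P(E|¬H)], hence O(H) = O(H|E)/LR.
Posterior odds = 0.976/(1−0.976) = 40.6667. LR = 0.93/0.05 = 18.6000.
Prior odds = 40.6667/18.6000 = 2.1864, so P(H) = 2.1864/(1+2.1864) ≈ 0.69.

P(H) = 0.69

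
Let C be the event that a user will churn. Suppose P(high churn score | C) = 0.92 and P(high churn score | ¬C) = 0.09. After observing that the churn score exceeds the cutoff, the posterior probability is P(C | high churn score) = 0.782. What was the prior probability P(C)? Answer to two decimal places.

Bayes' rule in odds form gives O(C|E) = O(C)·[P(E|C)/P(E|¬C)], hence O(C) = O(C|E)/LR.
Posterior odds = 0.782/(1−0.782) = 3.5872. LR = 0.92/0.09 = 10.2222.
Prior odds = 3.5872/10.2222 = 0.3509, so P(C) = 0.3509/(1+0.3509) ≈ 0.26.

P(C) = 0.26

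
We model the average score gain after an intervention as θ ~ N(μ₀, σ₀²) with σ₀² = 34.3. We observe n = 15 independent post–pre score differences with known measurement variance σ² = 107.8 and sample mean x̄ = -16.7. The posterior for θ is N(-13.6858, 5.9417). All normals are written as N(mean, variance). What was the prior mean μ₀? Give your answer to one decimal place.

μ₀ = 0.7

With known observation variance, the Normal–Normal posterior has precision τ_n = τ₀ + n/σ² and mean μ_n = (τ₀μ₀ + (n/σ²)x̄)/τ_n.
Here τ₀ = 1/34.3 = 0.029155 and τ_data = 15/107.8 = 0.139147, so τ_n = 0.168302.
Rearranging for μ₀: μ₀ = (μ_n·τ_n − τ_data·x̄)/τ₀ = (-13.6858·0.168302 − 0.139147·-16.7) / 0.029155 = 0.020407/0.029155 ≈ 0.7.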